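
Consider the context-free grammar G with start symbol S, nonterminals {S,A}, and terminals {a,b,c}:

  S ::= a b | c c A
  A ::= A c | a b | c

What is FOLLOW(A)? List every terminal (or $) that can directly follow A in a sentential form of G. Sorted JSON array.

FIRST sets, iterate to fixpoint:
[1]
  A via A→a b: +{a}
  A via A→c: +{c}
  S via S→a b: +{a}
  S via S→c c A: +{c}
  S: {a,c}  A: {a,c}
[2] (no change)
  S: {a,c}  A: {a,c}

FOLLOW sets:
FOLLOW(S) := {$}
[1]
  A→A c: FOLLOW(A) ⊇ FIRST(c) = {c}; new: +{c}
  S→c c A: FOLLOW(A) ⊇ FOLLOW(S) ⊇ {$}; new: +{$}
  FOLLOW[S]={$}  FOLLOW[A]={$,c}
[2] (stable)
  FOLLOW[S]={$}  FOLLOW[A]={$,c}

FOLLOW(A) = ["$", "c"]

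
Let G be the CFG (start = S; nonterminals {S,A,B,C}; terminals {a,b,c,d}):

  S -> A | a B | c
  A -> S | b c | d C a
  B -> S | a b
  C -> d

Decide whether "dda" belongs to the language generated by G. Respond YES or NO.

CNF form of G:
  S -> T0 B | T1 T2 | T3 X6 | c
  A -> T0 B | T1 T2 | T3 X4 | c
  B -> T0 B | T0 T1 | T1 T2 | T3 X5 | c
  C -> d
  T0 -> a
  T1 -> b
  T2 -> c
  T3 -> d
  X4 -> C T0
  X5 -> C T0
  X6 -> C T0

Fill CYK table bottom-up:
  T[0,0] 'd' = {C,T3}  orig:{C}
  T[1,1] 'd' = {C,T3}  orig:{C}
  T[2,2] 'a' = {T0}  orig:{}
  T[0,1] 'dd' = ∅
  T[1,2] 'da' = {X4,X5,X6}  orig:{}
  T[0,2] 'dda' = {A,B,S}

S ∈ T[0,2] ⇒ YES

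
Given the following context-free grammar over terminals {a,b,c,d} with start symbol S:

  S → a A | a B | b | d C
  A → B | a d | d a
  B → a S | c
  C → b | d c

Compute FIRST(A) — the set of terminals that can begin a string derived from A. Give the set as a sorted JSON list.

FIRST sets, iterate to fixpoint:
pass 1:
  A via A→a d: +{a}
  A via A→d a: +{d}
  B via B→a S: +{a}
  B via B→c: +{c}
  C via C→b: +{b}
  C via C→d c: +{d}
  S via S→a A: +{a}
  S via S→b: +{b}
  S via S→d C: +{d}
  S: {a,b,d}  A: {a,d}  B: {a,c}  C: {b,d}
pass 2:
  A via A→B: +{c}
  S: {a,b,d}  A: {a,c,d}  B: {a,c}  C: {b,d}
pass 3: — fixpoint
  S: {a,b,d}  A: {a,c,d}  B: {a,c}  C: {b,d}

FIRST(A) = ["a", "c", "d"]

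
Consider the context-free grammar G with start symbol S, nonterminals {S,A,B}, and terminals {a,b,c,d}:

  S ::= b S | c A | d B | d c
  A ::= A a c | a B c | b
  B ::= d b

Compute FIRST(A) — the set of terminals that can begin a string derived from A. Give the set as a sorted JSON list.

FIRST iteration:
pass 1:
  A via A→a B c: +{a}
  A via A→b: +{b}
  B via B→d b: +{d}
  S via S→b S: +{b}
  S via S→c A: +{c}
  S via S→d B: +{d}
  S: {b,c,d}  A: {a,b}  B: {d}
pass 2: (no change)
  S: {b,c,d}  A: {a,b}  B: {d}

FIRST(A) = ["a", "b"]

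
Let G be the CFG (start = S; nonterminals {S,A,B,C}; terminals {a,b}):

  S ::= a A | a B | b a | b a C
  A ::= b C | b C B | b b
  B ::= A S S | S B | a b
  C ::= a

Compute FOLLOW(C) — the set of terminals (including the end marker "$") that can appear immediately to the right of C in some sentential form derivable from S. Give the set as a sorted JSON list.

FIRST iteration:
round 1:
  A via A→b C: +{b}
  B via B→A S S: +{b}
  B via B→a b: +{a}
  C via C→a: +{a}
  S via S→a A: +{a}
  S via S→b a: +{b}
  FIRST[S]={a,b}  FIRST[A]={b}  FIRST[B]={a,b}  FIRST[C]={a}
round 2: done
  FIRST[S]={a,b}  FIRST[A]={b}  FIRST[B]={a,b}  FIRST[C]={a}

FOLLOW sets:
FOLLOW(S) := {$}
[1]
  A→b C B: FOLLOW(C) ⊇ FIRST(B) = {a,b}; new: +{a,b}
  B→A S S: FOLLOW(A) ⊇ FIRST(S) = {a,b}; new: +{a,b}
  B→A S S: FOLLOW(S) ⊇ FIRST(S) = {a,b}; new: +{a,b}
  S→a A: FOLLOW(A) ⊇ FOLLOW(S) ⊇ {$,a,b}; new: +{$}
  S→a B: FOLLOW(B) ⊇ FOLLOW(S) ⊇ {$,a,b}; new: +{$,a,b}
  S→b a C: FOLLOW(C) ⊇ FOLLOW(S) ⊇ {$,a,b}; new: +{$}
  S: {$,a,b}  A: {$,a,b}  B: {$,a,b}  C: {$,a,b}
[2] done
  S: {$,a,b}  A: {$,a,b}  B: {$,a,b}  C: {$,a,b}

FOLLOW(C) = ["$", "a", "b"]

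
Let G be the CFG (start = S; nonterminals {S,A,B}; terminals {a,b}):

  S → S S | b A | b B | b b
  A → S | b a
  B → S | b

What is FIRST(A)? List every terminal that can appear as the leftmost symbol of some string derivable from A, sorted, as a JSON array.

FIRST iteration:
iter 1:
  A via A→b a: +{b}
  B via B→b: +{b}
  S via S→b A: +{b}
  FIRST[S]={b}  FIRST[A]={b}  FIRST[B]={b}
iter 2: done
  FIRST[S]={b}  FIRST[A]={b}  FIRST[B]={b}

FIRST(A) = ["b"]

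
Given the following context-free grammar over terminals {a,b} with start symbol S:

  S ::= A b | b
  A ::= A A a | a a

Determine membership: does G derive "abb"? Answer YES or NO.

Convert to CNF:
  S -> A T1 | b
  A -> A X2 | T0 T0
  T0 -> a
  T1 -> b
  X2 -> A T0

Fill CYK table bottom-up:
  [0..0]={T0}  "a"  orig:{}
  [1..1]={S,T1}  "b"  orig:{S}
  [2..2]={S,T1}  "b"  orig:{S}
  [0..1]=∅  "ab"
  [1..2]=∅  "bb"
  [0..2]=∅  "abb"

S ∉ T[0,2] ⇒ NO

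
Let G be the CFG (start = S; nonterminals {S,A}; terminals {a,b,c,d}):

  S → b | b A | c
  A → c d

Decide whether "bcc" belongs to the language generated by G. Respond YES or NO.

Convert to CNF:
  S -> T2 A | b | c
  A -> T0 T1
  T0 -> c
  T1 -> d
  T2 -> b

CYK table (by increasing span):
  [0..0]={S,T2}  "b"  orig:{S}
  [1..1]={S,T0}  "c"  orig:{S}
  [2..2]={S,T0}  "c"  orig:{S}
  [0..1]=∅  "bc"
  [1..2]=∅  "cc"
  [0..2]=∅  "bcc"

S ∉ T[0,2] ⇒ NO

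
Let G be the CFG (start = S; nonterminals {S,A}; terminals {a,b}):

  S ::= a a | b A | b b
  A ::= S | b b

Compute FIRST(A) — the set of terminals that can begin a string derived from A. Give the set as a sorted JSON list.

FIRST sets, iterate to fixpoint:
round 1:
  A via A→b b: +{b}
  S via S→a a: +{a}
  S via S→b A: +{b}
  FIRST[S]={a,b}  FIRST[A]={b}
round 2:
  A via A→S: +{a}
  FIRST[S]={a,b}  FIRST[A]={a,b}
round 3: — fixpoint
  FIRST[S]={a,b}  FIRST[A]={a,b}

FIRST(A) = ["a", "b"]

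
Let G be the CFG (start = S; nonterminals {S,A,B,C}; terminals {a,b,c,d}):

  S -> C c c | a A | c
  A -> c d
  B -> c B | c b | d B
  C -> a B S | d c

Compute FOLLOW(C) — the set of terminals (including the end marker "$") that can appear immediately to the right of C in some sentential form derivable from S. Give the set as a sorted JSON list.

Compute FIRST by fixpoint:
[1]
  A via A→c d: +{c}
  B via B→c B: +{c}
  B via B→d B: +{d}
  C via C→a B S: +{a}
  C via C→d c: +{d}
  S via S→C c c: +{a,d}
  S via S→c: +{c}
  FIRST(S)={a,c,d}  FIRST(A)={c}  FIRST(B)={c,d}  FIRST(C)={a,d}
[2] (stable)
  FIRST(S)={a,c,d}  FIRST(A)={c}  FIRST(B)={c,d}  FIRST(C)={a,d}

FOLLOW iteration:
seed FOLLOW(S) with $
iter 1:
  C→a B S: FOLLOW(B) ⊇ FIRST(S) = {a,c,d}; new: +{a,c,d}
  S→C c c: FOLLOW(C) ⊇ FIRST(c) = {c}; new: +{c}
  S→a A: FOLLOW(A) ⊇ FOLLOW(S) ⊇ {$}; new: +{$}
  FOLLOW[S]={$}  FOLLOW[A]={$}  FOLLOW[B]={a,c,d}  FOLLOW[C]={c}
iter 2:
  C→a B S: FOLLOW(S) ⊇ FOLLOW(C) ⊇ {c}; new: +{c}
  S→a A: FOLLOW(A) ⊇ FOLLOW(S) ⊇ {$,c}; new: +{c}
  FOLLOW[S]={$,c}  FOLLOW[A]={$,c}  FOLLOW[B]={a,c,d}  FOLLOW[C]={c}
iter 3: (no change)
  FOLLOW[S]={$,c}  FOLLOW[A]={$,c}  FOLLOW[B]={a,c,d}  FOLLOW[C]={c}

FOLLOW(C) = ["c"]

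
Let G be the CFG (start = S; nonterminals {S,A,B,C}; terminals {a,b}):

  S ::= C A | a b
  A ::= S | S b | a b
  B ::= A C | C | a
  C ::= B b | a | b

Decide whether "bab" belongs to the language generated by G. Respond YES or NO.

CNF form of G:
  S -> C A | T1 T0
  A -> C A | S T0 | T1 T0
  B -> A C | B T0 | a | b
  C -> B T0 | a | b
  T0 -> b
  T1 -> a

Fill CYK table bottom-up:
  T[0,0] 'b' = {B,C,T0}  orig:{B,C}
  T[1,1] 'a' = {B,C,T1}  orig:{B,C}
  T[2,2] 'b' = {B,C,T0}  orig:{B,C}
  T[0,1] 'ba' = ∅
  T[1,2] 'ab' = {A,B,C,S}
  T[0,2] 'bab' = {A,S}

S ∈ T[0,2] ⇒ YES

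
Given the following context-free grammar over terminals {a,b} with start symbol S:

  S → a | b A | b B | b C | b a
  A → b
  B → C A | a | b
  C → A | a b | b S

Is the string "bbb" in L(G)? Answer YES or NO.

CNF form of G:
  S -> T1 A | T1 B | T1 C | T1 T0 | a
  A -> b
  B -> C A | a | b
  C -> T0 T1 | T1 S | b
  T0 -> a
  T1 -> b

Fill CYK table bottom-up:
  [0..0]={A,B,C,T1}  "b"  orig:{A,B,C}
  [1..1]={A,B,C,T1}  "b"  orig:{A,B,C}
  [2..2]={A,B,C,T1}  "b"  orig:{A,B,C}
  [0..1]={B,S}  "bb"
  [1..2]={B,S}  "bb"
  [0..2]={C,S}  "bbb"

S ∈ T[0,2] ⇒ YES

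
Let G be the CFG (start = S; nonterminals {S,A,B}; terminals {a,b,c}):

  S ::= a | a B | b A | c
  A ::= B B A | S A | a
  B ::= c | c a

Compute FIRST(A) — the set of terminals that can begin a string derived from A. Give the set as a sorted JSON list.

Compute FIRST by fixpoint:
pass 1:
  A via A→a: +{a}
  B via B→c: +{c}
  S via S→a: +{a}
  S via S→b A: +{b}
  S via S→c: +{c}
  FIRST[S]={a,b,c}  FIRST[A]={a}  FIRST[B]={c}
pass 2:
  A via A→B B A: +{c}
  A via A→S A: +{b}
  FIRST[S]={a,b,c}  FIRST[A]={a,b,c}  FIRST[B]={c}
pass 3: (no change)
  FIRST[S]={a,b,c}  FIRST[A]={a,b,c}  FIRST[B]={c}

FIRST(A) = ["a", "b", "c"]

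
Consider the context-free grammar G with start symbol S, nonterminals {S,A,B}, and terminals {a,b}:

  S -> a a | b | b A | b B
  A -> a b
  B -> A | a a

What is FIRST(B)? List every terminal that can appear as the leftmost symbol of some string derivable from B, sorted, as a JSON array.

FIRST sets, iterate to fixpoint:
round 1:
  A via A→a b: +{a}
  B via B→A: +{a}
  S via S→a a: +{a}
  S via S→b: +{b}
  FIRST[S]={a,b}  FIRST[A]={a}  FIRST[B]={a}
round 2: (no change)
  FIRST[S]={a,b}  FIRST[A]={a}  FIRST[B]={a}

FIRST(B) = ["a"]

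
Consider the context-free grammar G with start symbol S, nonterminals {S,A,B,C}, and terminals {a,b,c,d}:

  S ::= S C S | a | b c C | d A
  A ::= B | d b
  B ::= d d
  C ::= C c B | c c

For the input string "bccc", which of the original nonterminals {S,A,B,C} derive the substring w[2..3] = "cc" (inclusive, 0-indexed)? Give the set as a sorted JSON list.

CNF form of G:
  S -> S X4 | T0 A | T1 X5 | a
  A -> T0 T0 | T0 T1
  B -> T0 T0
  C -> C X3 | T2 T2
  T0 -> d
  T1 -> b
  T2 -> c
  X3 -> T2 B
  X4 -> C S
  X5 -> T2 C

Fill CYK table bottom-up — only the sub-triangle for w[2..3]:
  cell(2,2) c: {T2}  orig:{}
  cell(3,3) c: {T2}  orig:{}
  cell(2,3) cc: {C}

Original NTs in T[2,3] deriving "cc": ["C"]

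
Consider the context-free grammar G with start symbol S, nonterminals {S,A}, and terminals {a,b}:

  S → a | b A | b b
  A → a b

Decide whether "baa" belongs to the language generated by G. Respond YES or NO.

Convert to CNF:
  S -> T1 A | T1 T1 | a
  A -> T0 T1
  T0 -> a
  T1 -> b

CYK table (by increasing span):
  [0..0]={T1}  "b"  orig:{}
  [1..1]={S,T0}  "a"  orig:{S}
  [2..2]={S,T0}  "a"  orig:{S}
  [0..1]=∅  "ba"
  [1..2]=∅  "aa"
  [0..2]=∅  "baa"

S ∉ T[0,2] ⇒ NO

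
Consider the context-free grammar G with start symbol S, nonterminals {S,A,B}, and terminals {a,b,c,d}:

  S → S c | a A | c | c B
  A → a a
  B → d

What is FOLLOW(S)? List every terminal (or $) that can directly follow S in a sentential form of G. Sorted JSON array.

FIRST iteration:
pass 1:
  A via A→a a: +{a}
  B via B→d: +{d}
  S via S→a A: +{a}
  S via S→c: +{c}
  FIRST[S]={a,c}  FIRST[A]={a}  FIRST[B]={d}
pass 2: — fixpoint
  FIRST[S]={a,c}  FIRST[A]={a}  FIRST[B]={d}

FOLLOW sets:
FOLLOW(S) := {$}
[1]
  S→S c: FOLLOW(S) ⊇ FIRST(c) = {c}; new: +{c}
  S→a A: FOLLOW(A) ⊇ FOLLOW(S) ⊇ {$,c}; new: +{$,c}
  S→c B: FOLLOW(B) ⊇ FOLLOW(S) ⊇ {$,c}; new: +{$,c}
  FOLLOW[S]={$,c}  FOLLOW[A]={$,c}  FOLLOW[B]={$,c}
[2] (stable)
  FOLLOW[S]={$,c}  FOLLOW[A]={$,c}  FOLLOW[B]={$,c}

FOLLOW(S) = ["$", "c"]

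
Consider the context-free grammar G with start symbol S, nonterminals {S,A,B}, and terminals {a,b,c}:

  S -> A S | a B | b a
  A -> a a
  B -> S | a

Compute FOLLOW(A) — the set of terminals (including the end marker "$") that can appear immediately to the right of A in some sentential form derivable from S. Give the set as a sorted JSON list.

FIRST sets, iterate to fixpoint:
iter 1:
  A via A→a a: +{a}
  B via B→a: +{a}
  S via S→A S: +{a}
  S via S→b a: +{b}
  FIRST(S)={a,b}  FIRST(A)={a}  FIRST(B)={a}
iter 2:
  B via B→S: +{b}
  FIRST(S)={a,b}  FIRST(A)={a}  FIRST(B)={a,b}
iter 3: — fixpoint
  FIRST(S)={a,b}  FIRST(A)={a}  FIRST(B)={a,b}

Compute FOLLOW by fixpoint:
initialize: $ ∈ FOLLOW(S)
[1]
  S→A S: FOLLOW(A) ⊇ FIRST(S) = {a,b}; new: +{a,b}
  S→a B: FOLLOW(B) ⊇ FOLLOW(S) ⊇ {$}; new: +{$}
  S: {$}  A: {a,b}  B: {$}
[2] (no change)
  S: {$}  A: {a,b}  B: {$}

FOLLOW(A) = ["a", "b"]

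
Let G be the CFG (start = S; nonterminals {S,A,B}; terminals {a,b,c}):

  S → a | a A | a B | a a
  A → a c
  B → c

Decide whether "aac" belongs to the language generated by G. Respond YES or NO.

Convert to CNF:
  S -> T0 A | T0 B | T0 T0 | a
  A -> T0 T1
  B -> c
  T0 -> a
  T1 -> c

CYK fill:
  [0..0]={S,T0}  "a"  orig:{S}
  [1..1]={S,T0}  "a"  orig:{S}
  [2..2]={B,T1}  "c"  orig:{B}
  [0..1]={S}  "aa"
  [1..2]={A,S}  "ac"
  [0..2]={S}  "aac"

S ∈ T[0,2] ⇒ YES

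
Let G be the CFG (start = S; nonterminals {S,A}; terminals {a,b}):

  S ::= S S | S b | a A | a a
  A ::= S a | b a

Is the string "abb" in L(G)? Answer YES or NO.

Convert to CNF:
  S -> S S | S T1 | T0 A | T0 T0
  A -> S T0 | T1 T0
  T0 -> a
  T1 -> b

Fill CYK table bottom-up:
  cell(0,0) a: {T0}  orig:{}
  cell(1,1) b: {T1}  orig:{}
  cell(2,2) b: {T1}  orig:{}
  cell(0,1) ab: ∅
  cell(1,2) bb: ∅
  cell(0,2) abb: ∅

S ∉ T[0,2] ⇒ NO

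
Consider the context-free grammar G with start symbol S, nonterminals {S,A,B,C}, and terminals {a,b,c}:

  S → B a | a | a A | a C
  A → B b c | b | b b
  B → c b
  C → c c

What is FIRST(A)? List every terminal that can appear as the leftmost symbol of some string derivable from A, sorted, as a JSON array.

Compute FIRST by fixpoint:
pass 1:
  A via A→b: +{b}
  B via B→c b: +{c}
  C via C→c c: +{c}
  S via S→B a: +{c}
  S via S→a: +{a}
  S: {a,c}  A: {b}  B: {c}  C: {c}
pass 2:
  A via A→B b c: +{c}
  S: {a,c}  A: {b,c}  B: {c}  C: {c}
pass 3: — fixpoint
  S: {a,c}  A: {b,c}  B: {c}  C: {c}

FIRST(A) = ["b", "c"]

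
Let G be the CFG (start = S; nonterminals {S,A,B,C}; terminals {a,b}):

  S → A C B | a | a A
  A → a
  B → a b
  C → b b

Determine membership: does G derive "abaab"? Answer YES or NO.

CNF form of G:
  S -> A X2 | T0 A | a
  A -> a
  B -> T0 T1
  C -> T1 T1
  T0 -> a
  T1 -> b
  X2 -> C B

CYK table (by increasing span):
  cell(0,0) a: {A,S,T0}  orig:{A,S}
  cell(1,1) b: {T1}  orig:{}
  cell(2,2) a: {A,S,T0}  orig:{A,S}
  cell(3,3) a: {A,S,T0}  orig:{A,S}
  cell(4,4) b: {T1}  orig:{}
  cell(0,1) ab: {B}
  cell(1,2) ba: ∅
  cell(2,3) aa: {S}
  cell(3,4) ab: {B}
  cell(0,2) aba: ∅
  cell(1,3) baa: ∅
  cell(2,4) aab: ∅
  cell(0,3) abaa: ∅
  cell(1,4) baab: ∅
  cell(0,4) abaab: ∅

S ∉ T[0,4] ⇒ NO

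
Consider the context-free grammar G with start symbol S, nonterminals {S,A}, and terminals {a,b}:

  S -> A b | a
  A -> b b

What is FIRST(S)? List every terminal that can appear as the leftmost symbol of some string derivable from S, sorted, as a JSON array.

Compute FIRST by fixpoint:
round 1:
  A via A→b b: +{b}
  S via S→A b: +{b}
  S via S→a: +{a}
  S: {a,b}  A: {b}
round 2: (stable)
  S: {a,b}  A: {b}

FIRST(S) = ["a", "b"]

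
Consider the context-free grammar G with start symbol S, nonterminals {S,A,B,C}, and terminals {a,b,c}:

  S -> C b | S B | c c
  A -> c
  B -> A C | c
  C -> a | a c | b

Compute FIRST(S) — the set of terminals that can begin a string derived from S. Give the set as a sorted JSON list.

FIRST sets, iterate to fixpoint:
round 1:
  A via A→c: +{c}
  B via B→A C: +{c}
  C via C→a: +{a}
  C via C→b: +{b}
  S via S→C b: +{a,b}
  S via S→c c: +{c}
  FIRST(S)={a,b,c}  FIRST(A)={c}  FIRST(B)={c}  FIRST(C)={a,b}
round 2: — fixpoint
  FIRST(S)={a,b,c}  FIRST(A)={c}  FIRST(B)={c}  FIRST(C)={a,b}

FIRST(S) = ["a", "b", "c"]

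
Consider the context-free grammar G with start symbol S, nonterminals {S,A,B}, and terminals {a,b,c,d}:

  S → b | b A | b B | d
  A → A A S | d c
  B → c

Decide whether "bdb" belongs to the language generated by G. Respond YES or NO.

Convert to CNF:
  S -> T2 A | T2 B | b | d
  A -> A X3 | T0 T1
  B -> c
  T0 -> d
  T1 -> c
  T2 -> b
  X3 -> A S

CYK table (by increasing span):
  [0..0]={S,T2}  "b"  orig:{S}
  [1..1]={S,T0}  "d"  orig:{S}
  [2..2]={S,T2}  "b"  orig:{S}
  [0..1]=∅  "bd"
  [1..2]=∅  "db"
  [0..2]=∅  "bdb"

S ∉ T[0,2] ⇒ NO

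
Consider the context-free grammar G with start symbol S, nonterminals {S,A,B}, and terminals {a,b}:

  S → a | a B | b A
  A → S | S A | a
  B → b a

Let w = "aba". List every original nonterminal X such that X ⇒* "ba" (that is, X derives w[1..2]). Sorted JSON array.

Convert to CNF:
  S -> T0 B | T1 A | a
  A -> S A | T0 B | T1 A | a
  B -> T1 T0
  T0 -> a
  T1 -> b

CYK fill — only the sub-triangle for w[1..2]:
  cell(1,1) b: {T1}  orig:{}
  cell(2,2) a: {A,S,T0}  orig:{A,S}
  cell(1,2) ba: {A,B,S}

Original NTs in T[1,2] deriving "ba": ["A", "B", "S"]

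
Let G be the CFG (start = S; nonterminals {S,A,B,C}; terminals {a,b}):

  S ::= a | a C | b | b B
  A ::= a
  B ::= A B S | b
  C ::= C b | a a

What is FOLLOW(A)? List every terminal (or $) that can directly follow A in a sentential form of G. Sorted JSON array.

FIRST sets, iterate to fixpoint:
round 1:
  A via A→a: +{a}
  B via B→A B S: +{a}
  B via B→b: +{b}
  C via C→a a: +{a}
  S via S→a: +{a}
  S via S→b: +{b}
  S: {a,b}  A: {a}  B: {a,b}  C: {a}
round 2: (no change)
  S: {a,b}  A: {a}  B: {a,b}  C: {a}

FOLLOW iteration:
initialize: $ ∈ FOLLOW(S)
iter 1:
  B→A B S: FOLLOW(A) ⊇ FIRST(B) = {a,b}; new: +{a,b}
  B→A B S: FOLLOW(B) ⊇ FIRST(S) = {a,b}; new: +{a,b}
  B→A B S: FOLLOW(S) ⊇ FOLLOW(B) ⊇ {a,b}; new: +{a,b}
  C→C b: FOLLOW(C) ⊇ FIRST(b) = {b}; new: +{b}
  S→a C: FOLLOW(C) ⊇ FOLLOW(S) ⊇ {$,a,b}; new: +{$,a}
  S→b B: FOLLOW(B) ⊇ FOLLOW(S) ⊇ {$,a,b}; new: +{$}
  FOLLOW[S]={$,a,b}  FOLLOW[A]={a,b}  FOLLOW[B]={$,a,b}  FOLLOW[C]={$,a,b}
iter 2: (no change)
  FOLLOW[S]={$,a,b}  FOLLOW[A]={a,b}  FOLLOW[B]={$,a,b}  FOLLOW[C]={$,a,b}

FOLLOW(A) = ["a", "b"]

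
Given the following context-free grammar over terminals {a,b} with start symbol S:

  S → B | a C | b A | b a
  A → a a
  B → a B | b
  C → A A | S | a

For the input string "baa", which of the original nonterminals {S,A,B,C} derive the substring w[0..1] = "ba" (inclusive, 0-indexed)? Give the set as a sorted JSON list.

CNF form of G:
  S -> T0 B | T0 C | T1 A | T1 T0 | b
  A -> T0 T0
  B -> T0 B | b
  C -> A A | T0 B | T0 C | T1 A | T1 T0 | a | b
  T0 -> a
  T1 -> b

Fill CYK table bottom-up — only the sub-triangle for w[0..1]:
  cell(0,0) b: {B,C,S,T1}  orig:{B,C,S}
  cell(1,1) a: {C,T0}  orig:{C}
  cell(0,1) ba: {C,S}

Original NTs in T[0,1] deriving "ba": ["C", "S"]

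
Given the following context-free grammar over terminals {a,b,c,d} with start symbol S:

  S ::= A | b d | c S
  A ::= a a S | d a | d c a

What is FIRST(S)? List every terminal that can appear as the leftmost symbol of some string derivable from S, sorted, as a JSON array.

FIRST sets, iterate to fixpoint:
[1]
  A via A→a a S: +{a}
  A via A→d a: +{d}
  S via S→A: +{a,d}
  S via S→b d: +{b}
  S via S→c S: +{c}
  FIRST[S]={a,b,c,d}  FIRST[A]={a,d}
[2] (no change)
  FIRST[S]={a,b,c,d}  FIRST[A]={a,d}

FIRST(S) = ["a", "b", "c", "d"]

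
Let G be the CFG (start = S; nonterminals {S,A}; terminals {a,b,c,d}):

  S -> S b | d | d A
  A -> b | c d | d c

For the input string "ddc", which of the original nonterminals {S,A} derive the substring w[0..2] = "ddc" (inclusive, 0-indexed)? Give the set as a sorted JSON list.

Convert to CNF:
  S -> S T2 | T1 A | d
  A -> T0 T1 | T1 T0 | b
  T0 -> c
  T1 -> d
  T2 -> b

CYK table (by increasing span) — only the sub-triangle for w[0..2]:
  cell(0,0) d: {S,T1}  orig:{S}
  cell(1,1) d: {S,T1}  orig:{S}
  cell(2,2) c: {T0}  orig:{}
  cell(0,1) dd: ∅
  cell(1,2) dc: {A}
  cell(0,2) ddc: {S}

Original NTs in T[0,2] deriving "ddc": ["S"]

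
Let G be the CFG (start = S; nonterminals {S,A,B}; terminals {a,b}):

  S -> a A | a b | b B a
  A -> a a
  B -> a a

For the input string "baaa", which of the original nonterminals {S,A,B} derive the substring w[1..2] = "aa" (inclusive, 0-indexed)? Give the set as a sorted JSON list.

Convert to CNF:
  S -> T0 A | T0 T1 | T1 X2
  A -> T0 T0
  B -> T0 T0
  T0 -> a
  T1 -> b
  X2 -> B T0

CYK table (by increasing span) (cells [i..j] with 1 ≤ i ≤ j ≤ 2 only):
  [1..1]={T0}  "a"  orig:{}
  [2..2]={T0}  "a"  orig:{}
  [1..2]={A,B}  "aa"

Original NTs in T[1,2] deriving "aa": ["A", "B"]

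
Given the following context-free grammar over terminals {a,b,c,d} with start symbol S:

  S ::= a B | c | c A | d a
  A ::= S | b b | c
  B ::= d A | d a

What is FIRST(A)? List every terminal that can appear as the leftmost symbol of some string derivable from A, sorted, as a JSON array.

Compute FIRST by fixpoint:
[1]
  A via A→b b: +{b}
  A via A→c: +{c}
  B via B→d A: +{d}
  S via S→a B: +{a}
  S via S→c: +{c}
  S via S→d a: +{d}
  S: {a,c,d}  A: {b,c}  B: {d}
[2]
  A via A→S: +{a,d}
  S: {a,c,d}  A: {a,b,c,d}  B: {d}
[3] (no change)
  S: {a,c,d}  A: {a,b,c,d}  B: {d}

FIRST(A) = ["a", "b", "c", "d"]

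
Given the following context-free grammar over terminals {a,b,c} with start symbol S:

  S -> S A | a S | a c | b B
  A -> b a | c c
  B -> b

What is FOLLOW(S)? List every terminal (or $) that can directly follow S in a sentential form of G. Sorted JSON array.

FIRST iteration:
iter 1:
  A via A→b a: +{b}
  A via A→c c: +{c}
  B via B→b: +{b}
  S via S→a S: +{a}
  S via S→b B: +{b}
  FIRST(S)={a,b}  FIRST(A)={b,c}  FIRST(B)={b}
iter 2: done
  FIRST(S)={a,b}  FIRST(A)={b,c}  FIRST(B)={b}

Compute FOLLOW by fixpoint:
FOLLOW(S) := {$}
iter 1:
  S→S A: FOLLOW(S) ⊇ FIRST(A) = {b,c}; new: +{b,c}
  S→S A: FOLLOW(A) ⊇ FOLLOW(S) ⊇ {$,b,c}; new: +{$,b,c}
  S→b B: FOLLOW(B) ⊇ FOLLOW(S) ⊇ {$,b,c}; new: +{$,b,c}
  S: {$,b,c}  A: {$,b,c}  B: {$,b,c}
iter 2: — fixpoint
  S: {$,b,c}  A: {$,b,c}  B: {$,b,c}

FOLLOW(S) = ["$", "b", "c"]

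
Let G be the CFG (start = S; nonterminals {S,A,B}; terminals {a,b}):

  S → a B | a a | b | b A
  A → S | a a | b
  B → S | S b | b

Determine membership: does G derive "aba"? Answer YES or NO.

CNF form of G:
  S -> T0 B | T0 T0 | T1 A | b
  A -> T0 B | T0 T0 | T1 A | b
  B -> S T1 | T0 B | T0 T0 | T1 A | b
  T0 -> a
  T1 -> b

Fill CYK table bottom-up:
  T[0,0] 'a' = {T0}  orig:{}
  T[1,1] 'b' = {A,B,S,T1}  orig:{A,B,S}
  T[2,2] 'a' = {T0}  orig:{}
  T[0,1] 'ab' = {A,B,S}
  T[1,2] 'ba' = ∅
  T[0,2] 'aba' = ∅

S ∉ T[0,2] ⇒ NO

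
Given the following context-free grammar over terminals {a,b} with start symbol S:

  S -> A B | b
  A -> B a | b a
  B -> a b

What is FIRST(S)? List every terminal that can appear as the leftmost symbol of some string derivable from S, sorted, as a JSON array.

FIRST iteration:
iter 1:
  A via A→b a: +{b}
  B via B→a b: +{a}
  S via S→A B: +{b}
  FIRST(S)={b}  FIRST(A)={b}  FIRST(B)={a}
iter 2:
  A via A→B a: +{a}
  S via S→A B: +{a}
  FIRST(S)={a,b}  FIRST(A)={a,b}  FIRST(B)={a}
iter 3: done
  FIRST(S)={a,b}  FIRST(A)={a,b}  FIRST(B)={a}

FIRST(S) = ["a", "b"]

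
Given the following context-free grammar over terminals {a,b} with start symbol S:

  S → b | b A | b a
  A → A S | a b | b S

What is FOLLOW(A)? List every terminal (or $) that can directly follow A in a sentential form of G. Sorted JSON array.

FIRST sets, iterate to fixpoint:
pass 1:
  A via A→a b: +{a}
  A via A→b S: +{b}
  S via S→b: +{b}
  S: {b}  A: {a,b}
pass 2: (stable)
  S: {b}  A: {a,b}

FOLLOW iteration:
seed FOLLOW(S) with $
[1]
  A→A S: FOLLOW(A) ⊇ FIRST(S) = {b}; new: +{b}
  A→A S: FOLLOW(S) ⊇ FOLLOW(A) ⊇ {b}; new: +{b}
  S→b A: FOLLOW(A) ⊇ FOLLOW(S) ⊇ {$,b}; new: +{$}
  FOLLOW(S)={$,b}  FOLLOW(A)={$,b}
[2] — fixpoint
  FOLLOW(S)={$,b}  FOLLOW(A)={$,b}

FOLLOW(A) = ["$", "b"]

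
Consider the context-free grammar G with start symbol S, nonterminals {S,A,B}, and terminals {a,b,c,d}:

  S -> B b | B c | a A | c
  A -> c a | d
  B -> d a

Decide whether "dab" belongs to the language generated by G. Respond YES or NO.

CNF form of G:
  S -> B T0 | B T3 | T1 A | c
  A -> T0 T1 | d
  B -> T2 T1
  T0 -> c
  T1 -> a
  T2 -> d
  T3 -> b

CYK table (by increasing span):
  T[0,0] 'd' = {A,T2}  orig:{A}
  T[1,1] 'a' = {T1}  orig:{}
  T[2,2] 'b' = {T3}  orig:{}
  T[0,1] 'da' = {B}
  T[1,2] 'ab' = ∅
  T[0,2] 'dab' = {S}

S ∈ T[0,2] ⇒ YES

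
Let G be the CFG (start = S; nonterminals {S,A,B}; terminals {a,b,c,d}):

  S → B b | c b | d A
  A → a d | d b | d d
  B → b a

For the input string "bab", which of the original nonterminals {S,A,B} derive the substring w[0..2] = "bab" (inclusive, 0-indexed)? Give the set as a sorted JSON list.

CNF form of G:
  S -> B T2 | T1 A | T3 T2
  A -> T0 T1 | T1 T1 | T1 T2
  B -> T2 T0
  T0 -> a
  T1 -> d
  T2 -> b
  T3 -> c

Fill CYK table bottom-up (cells [i..j] with 0 ≤ i ≤ j ≤ 2 only):
  [0..0]={T2}  "b"  orig:{}
  [1..1]={T0}  "a"  orig:{}
  [2..2]={T2}  "b"  orig:{}
  [0..1]={B}  "ba"
  [1..2]=∅  "ab"
  [0..2]={S}  "bab"

Original NTs in T[0,2] deriving "bab": ["S"]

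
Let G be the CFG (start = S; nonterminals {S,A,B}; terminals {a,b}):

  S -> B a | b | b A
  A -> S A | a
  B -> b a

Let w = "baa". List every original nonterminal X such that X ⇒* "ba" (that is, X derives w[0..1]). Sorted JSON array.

Convert to CNF:
  S -> B T1 | T0 A | b
  A -> S A | a
  B -> T0 T1
  T0 -> b
  T1 -> a

CYK table (by increasing span), restricted to cells inside w[0..1]:
  T[0,0] 'b' = {S,T0}  orig:{S}
  T[1,1] 'a' = {A,T1}  orig:{A}
  T[0,1] 'ba' = {A,B,S}

Original NTs in T[0,1] deriving "ba": ["A", "B", "S"]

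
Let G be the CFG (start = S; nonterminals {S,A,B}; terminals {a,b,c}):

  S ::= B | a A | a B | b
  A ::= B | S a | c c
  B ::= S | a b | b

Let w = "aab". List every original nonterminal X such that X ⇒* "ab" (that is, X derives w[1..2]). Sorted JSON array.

CNF form of G:
  S -> T0 A | T0 B | T0 T1 | b
  A -> S T0 | T0 A | T0 B | T0 T1 | T2 T2 | b
  B -> T0 A | T0 B | T0 T1 | b
  T0 -> a
  T1 -> b
  T2 -> c

CYK table (by increasing span) (cells [i..j] with 1 ≤ i ≤ j ≤ 2 only):
  T[1,1] 'a' = {T0}  orig:{}
  T[2,2] 'b' = {A,B,S,T1}  orig:{A,B,S}
  T[1,2] 'ab' = {A,B,S}

Original NTs in T[1,2] deriving "ab": ["A", "B", "S"]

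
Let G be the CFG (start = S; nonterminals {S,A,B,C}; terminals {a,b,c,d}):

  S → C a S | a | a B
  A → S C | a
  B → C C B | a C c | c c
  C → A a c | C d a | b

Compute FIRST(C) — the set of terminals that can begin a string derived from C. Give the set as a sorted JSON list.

FIRST sets, iterate to fixpoint:
iter 1:
  A via A→a: +{a}
  B via B→a C c: +{a}
  B via B→c c: +{c}
  C via C→A a c: +{a}
  C via C→b: +{b}
  S via S→C a S: +{a,b}
  S: {a,b}  A: {a}  B: {a,c}  C: {a,b}
iter 2:
  A via A→S C: +{b}
  B via B→C C B: +{b}
  S: {a,b}  A: {a,b}  B: {a,b,c}  C: {a,b}
iter 3: (no change)
  S: {a,b}  A: {a,b}  B: {a,b,c}  C: {a,b}

FIRST(C) = ["a", "b"]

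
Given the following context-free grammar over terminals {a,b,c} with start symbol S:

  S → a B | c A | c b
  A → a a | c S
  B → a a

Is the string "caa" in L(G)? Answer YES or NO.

Convert to CNF:
  S -> T0 B | T1 A | T1 T2
  A -> T0 T0 | T1 S
  B -> T0 T0
  T0 -> a
  T1 -> c
  T2 -> b

Fill CYK table bottom-up:
  [0..0]={T1}  "c"  orig:{}
  [1..1]={T0}  "a"  orig:{}
  [2..2]={T0}  "a"  orig:{}
  [0..1]=∅  "ca"
  [1..2]={A,B}  "aa"
  [0..2]={S}  "caa"

S ∈ T[0,2] ⇒ YES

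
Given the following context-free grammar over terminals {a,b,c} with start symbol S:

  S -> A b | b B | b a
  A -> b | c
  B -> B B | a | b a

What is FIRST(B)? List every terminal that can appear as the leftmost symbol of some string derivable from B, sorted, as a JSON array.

Compute FIRST by fixpoint:
[1]
  A via A→b: +{b}
  A via A→c: +{c}
  B via B→a: +{a}
  B via B→b a: +{b}
  S via S→A b: +{b,c}
  S: {b,c}  A: {b,c}  B: {a,b}
[2] (stable)
  S: {b,c}  A: {b,c}  B: {a,b}

FIRST(B) = ["a", "b"]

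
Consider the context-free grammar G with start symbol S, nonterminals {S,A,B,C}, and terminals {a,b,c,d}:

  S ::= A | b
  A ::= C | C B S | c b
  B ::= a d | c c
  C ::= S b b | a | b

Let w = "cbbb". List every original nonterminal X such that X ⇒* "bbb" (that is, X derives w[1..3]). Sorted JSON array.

Convert to CNF:
  S -> C X7 | S X8 | T1 T0 | a | b
  A -> C X4 | S X5 | T1 T0 | a | b
  B -> T1 T1 | T2 T3
  C -> S X6 | a | b
  T0 -> b
  T1 -> c
  T2 -> a
  T3 -> d
  X4 -> B S
  X5 -> T0 T0
  X6 -> T0 T0
  X7 -> B S
  X8 -> T0 T0

CYK table (by increasing span) (cells [i..j] with 1 ≤ i ≤ j ≤ 3 only):
  cell(1,1) b: {A,C,S,T0}  orig:{A,C,S}
  cell(2,2) b: {A,C,S,T0}  orig:{A,C,S}
  cell(3,3) b: {A,C,S,T0}  orig:{A,C,S}
  cell(1,2) bb: {X5,X6,X8}  orig:{}
  cell(2,3) bb: {X5,X6,X8}  orig:{}
  cell(1,3) bbb: {A,C,S}

Original NTs in T[1,3] deriving "bbb": ["A", "C", "S"]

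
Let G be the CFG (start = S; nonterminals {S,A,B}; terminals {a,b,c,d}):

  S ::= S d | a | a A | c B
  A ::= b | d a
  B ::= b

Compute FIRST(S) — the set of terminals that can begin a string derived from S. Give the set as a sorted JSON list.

Compute FIRST by fixpoint:
round 1:
  A via A→b: +{b}
  A via A→d a: +{d}
  B via B→b: +{b}
  S via S→a: +{a}
  S via S→c B: +{c}
  S: {a,c}  A: {b,d}  B: {b}
round 2: — fixpoint
  S: {a,c}  A: {b,d}  B: {b}

FIRST(S) = ["a", "c"]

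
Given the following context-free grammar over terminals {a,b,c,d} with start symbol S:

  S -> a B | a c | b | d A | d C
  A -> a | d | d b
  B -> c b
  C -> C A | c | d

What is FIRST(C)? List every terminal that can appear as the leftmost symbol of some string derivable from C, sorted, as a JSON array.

FIRST iteration:
pass 1:
  A via A→a: +{a}
  A via A→d: +{d}
  B via B→c b: +{c}
  C via C→c: +{c}
  C via C→d: +{d}
  S via S→a B: +{a}
  S via S→b: +{b}
  S via S→d A: +{d}
  FIRST(S)={a,b,d}  FIRST(A)={a,d}  FIRST(B)={c}  FIRST(C)={c,d}
pass 2: (no change)
  FIRST(S)={a,b,d}  FIRST(A)={a,d}  FIRST(B)={c}  FIRST(C)={c,d}

FIRST(C) = ["c", "d"]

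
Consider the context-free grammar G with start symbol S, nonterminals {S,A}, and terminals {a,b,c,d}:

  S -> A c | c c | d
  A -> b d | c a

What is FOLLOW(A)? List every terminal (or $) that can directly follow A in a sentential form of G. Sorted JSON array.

FIRST iteration:
pass 1:
  A via A→b d: +{b}
  A via A→c a: +{c}
  S via S→A c: +{b,c}
  S via S→d: +{d}
  FIRST[S]={b,c,d}  FIRST[A]={b,c}
pass 2: done
  FIRST[S]={b,c,d}  FIRST[A]={b,c}

FOLLOW sets:
seed FOLLOW(S) with $
[1]
  S→A c: FOLLOW(A) ⊇ FIRST(c) = {c}; new: +{c}
  FOLLOW[S]={$}  FOLLOW[A]={c}
[2] (stable)
  FOLLOW[S]={$}  FOLLOW[A]={c}

FOLLOW(A) = ["c"]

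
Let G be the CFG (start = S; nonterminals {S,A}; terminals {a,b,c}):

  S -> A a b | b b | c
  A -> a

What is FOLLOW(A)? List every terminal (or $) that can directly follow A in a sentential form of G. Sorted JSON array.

Compute FIRST by fixpoint:
iter 1:
  A via A→a: +{a}
  S via S→A a b: +{a}
  S via S→b b: +{b}
  S via S→c: +{c}
  FIRST[S]={a,b,c}  FIRST[A]={a}
iter 2: — fixpoint
  FIRST[S]={a,b,c}  FIRST[A]={a}

Compute FOLLOW by fixpoint:
seed FOLLOW(S) with $
iter 1:
  S→A a b: FOLLOW(A) ⊇ FIRST(a) = {a}; new: +{a}
  FOLLOW[S]={$}  FOLLOW[A]={a}
iter 2: (no change)
  FOLLOW[S]={$}  FOLLOW[A]={a}

FOLLOW(A) = ["a"]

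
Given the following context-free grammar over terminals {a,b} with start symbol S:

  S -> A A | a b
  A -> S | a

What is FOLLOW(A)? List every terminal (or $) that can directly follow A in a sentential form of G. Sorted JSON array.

FIRST iteration:
iter 1:
  A via A→a: +{a}
  S via S→A A: +{a}
  FIRST(S)={a}  FIRST(A)={a}
iter 2: (stable)
  FIRST(S)={a}  FIRST(A)={a}

FOLLOW iteration:
seed FOLLOW(S) with $
round 1:
  S→A A: FOLLOW(A) ⊇ FIRST(A) = {a}; new: +{a}
  S→A A: FOLLOW(A) ⊇ FOLLOW(S) ⊇ {$}; new: +{$}
  FOLLOW(S)={$}  FOLLOW(A)={$,a}
round 2:
  A→S: FOLLOW(S) ⊇ FOLLOW(A) ⊇ {$,a}; new: +{a}
  FOLLOW(S)={$,a}  FOLLOW(A)={$,a}
round 3: (no change)
  FOLLOW(S)={$,a}  FOLLOW(A)={$,a}

FOLLOW(A) = ["$", "a"]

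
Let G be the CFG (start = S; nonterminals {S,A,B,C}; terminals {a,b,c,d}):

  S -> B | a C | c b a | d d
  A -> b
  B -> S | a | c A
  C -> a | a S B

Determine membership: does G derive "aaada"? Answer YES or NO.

Convert to CNF:
  S -> T0 C | T1 A | T1 X6 | T3 T3 | a
  A -> b
  B -> T0 C | T1 A | T1 X4 | T3 T3 | a
  C -> T0 X5 | a
  T0 -> a
  T1 -> c
  T2 -> b
  T3 -> d
  X4 -> T2 T0
  X5 -> S B
  X6 -> T2 T0

CYK fill:
  T[0,0] 'a' = {B,C,S,T0}  orig:{B,C,S}
  T[1,1] 'a' = {B,C,S,T0}  orig:{B,C,S}
  T[2,2] 'a' = {B,C,S,T0}  orig:{B,C,S}
  T[3,3] 'd' = {T3}  orig:{}
  T[4,4] 'a' = {B,C,S,T0}  orig:{B,C,S}
  T[0,1] 'aa' = {B,S,X5}  orig:{B,S}
  T[1,2] 'aa' = {B,S,X5}  orig:{B,S}
  T[2,3] 'ad' = ∅
  T[3,4] 'da' = ∅
  T[0,2] 'aaa' = {C,X5}  orig:{C}
  T[1,3] 'aad' = ∅
  T[2,4] 'ada' = ∅
  T[0,3] 'aaad' = ∅
  T[1,4] 'aada' = ∅
  T[0,4] 'aaada' = ∅

S ∉ T[0,4] ⇒ NO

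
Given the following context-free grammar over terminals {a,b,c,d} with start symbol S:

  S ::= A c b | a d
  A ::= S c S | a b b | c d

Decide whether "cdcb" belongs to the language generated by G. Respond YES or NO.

CNF form of G:
  S -> A X6 | T1 T3
  A -> S X4 | T0 T3 | T1 X5
  T0 -> c
  T1 -> a
  T2 -> b
  T3 -> d
  X4 -> T0 S
  X5 -> T2 T2
  X6 -> T0 T2

CYK fill:
  T[0,0] 'c' = {T0}  orig:{}
  T[1,1] 'd' = {T3}  orig:{}
  T[2,2] 'c' = {T0}  orig:{}
  T[3,3] 'b' = {T2}  orig:{}
  T[0,1] 'cd' = {A}
  T[1,2] 'dc' = ∅
  T[2,3] 'cb' = {X6}  orig:{}
  T[0,2] 'cdc' = ∅
  T[1,3] 'dcb' = ∅
  T[0,3] 'cdcb' = {S}

S ∈ T[0,3] ⇒ YES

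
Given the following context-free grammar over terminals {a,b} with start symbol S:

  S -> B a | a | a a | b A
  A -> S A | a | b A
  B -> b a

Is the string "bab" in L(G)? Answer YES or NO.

Convert to CNF:
  S -> B T1 | T0 A | T1 T1 | a
  A -> S A | T0 A | a
  B -> T0 T1
  T0 -> b
  T1 -> a

Fill CYK table bottom-up:
  [0..0]={T0}  "b"  orig:{}
  [1..1]={A,S,T1}  "a"  orig:{A,S}
  [2..2]={T0}  "b"  orig:{}
  [0..1]={A,B,S}  "ba"
  [1..2]=∅  "ab"
  [0..2]=∅  "bab"

S ∉ T[0,2] ⇒ NO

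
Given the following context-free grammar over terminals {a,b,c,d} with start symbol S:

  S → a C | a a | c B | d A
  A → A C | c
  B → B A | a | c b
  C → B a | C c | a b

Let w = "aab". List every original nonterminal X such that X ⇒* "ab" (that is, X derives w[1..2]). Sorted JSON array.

Convert to CNF:
  S -> T0 B | T2 C | T2 T2 | T3 A
  A -> A C | c
  B -> B A | T0 T1 | a
  C -> B T2 | C T0 | T2 T1
  T0 -> c
  T1 -> b
  T2 -> a
  T3 -> d

CYK fill, restricted to cells inside w[1..2]:
  [1..1]={B,T2}  "a"  orig:{B}
  [2..2]={T1}  "b"  orig:{}
  [1..2]={C}  "ab"

Original NTs in T[1,2] deriving "ab": ["C"]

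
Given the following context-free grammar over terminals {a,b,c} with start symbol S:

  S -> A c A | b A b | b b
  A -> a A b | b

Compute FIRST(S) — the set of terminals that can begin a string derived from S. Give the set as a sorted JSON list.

Compute FIRST by fixpoint:
iter 1:
  A via A→a A b: +{a}
  A via A→b: +{b}
  S via S→A c A: +{a,b}
  FIRST[S]={a,b}  FIRST[A]={a,b}
iter 2: — fixpoint
  FIRST[S]={a,b}  FIRST[A]={a,b}

FIRST(S) = ["a", "b"]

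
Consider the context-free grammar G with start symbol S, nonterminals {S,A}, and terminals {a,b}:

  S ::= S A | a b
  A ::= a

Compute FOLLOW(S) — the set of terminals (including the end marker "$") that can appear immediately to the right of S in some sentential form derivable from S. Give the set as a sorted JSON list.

Compute FIRST by fixpoint:
iter 1:
  A via A→a: +{a}
  S via S→a b: +{a}
  FIRST(S)={a}  FIRST(A)={a}
iter 2: (stable)
  FIRST(S)={a}  FIRST(A)={a}

FOLLOW iteration:
initialize: $ ∈ FOLLOW(S)
round 1:
  S→S A: FOLLOW(S) ⊇ FIRST(A) = {a}; new: +{a}
  S→S A: FOLLOW(A) ⊇ FOLLOW(S) ⊇ {$,a}; new: +{$,a}
  FOLLOW[S]={$,a}  FOLLOW[A]={$,a}
round 2: (no change)
  FOLLOW[S]={$,a}  FOLLOW[A]={$,a}

FOLLOW(S) = ["$", "a"]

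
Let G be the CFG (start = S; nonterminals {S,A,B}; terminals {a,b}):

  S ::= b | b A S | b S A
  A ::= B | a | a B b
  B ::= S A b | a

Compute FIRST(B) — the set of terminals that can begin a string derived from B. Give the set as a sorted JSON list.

FIRST iteration:
pass 1:
  A via A→a: +{a}
  B via B→a: +{a}
  S via S→b: +{b}
  S: {b}  A: {a}  B: {a}
pass 2:
  B via B→S A b: +{b}
  S: {b}  A: {a}  B: {a,b}
pass 3:
  A via A→B: +{b}
  S: {b}  A: {a,b}  B: {a,b}
pass 4: (no change)
  S: {b}  A: {a,b}  B: {a,b}

FIRST(B) = ["a", "b"]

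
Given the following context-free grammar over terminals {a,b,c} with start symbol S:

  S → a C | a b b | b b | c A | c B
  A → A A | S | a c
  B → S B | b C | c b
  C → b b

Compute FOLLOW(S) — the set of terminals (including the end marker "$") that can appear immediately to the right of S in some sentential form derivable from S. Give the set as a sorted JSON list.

Compute FIRST by fixpoint:
iter 1:
  A via A→a c: +{a}
  B via B→b C: +{b}
  B via B→c b: +{c}
  C via C→b b: +{b}
  S via S→a C: +{a}
  S via S→b b: +{b}
  S via S→c A: +{c}
  FIRST(S)={a,b,c}  FIRST(A)={a}  FIRST(B)={b,c}  FIRST(C)={b}
iter 2:
  A via A→S: +{b,c}
  B via B→S B: +{a}
  FIRST(S)={a,b,c}  FIRST(A)={a,b,c}  FIRST(B)={a,b,c}  FIRST(C)={b}
iter 3: — fixpoint
  FIRST(S)={a,b,c}  FIRST(A)={a,b,c}  FIRST(B)={a,b,c}  FIRST(C)={b}

Compute FOLLOW by fixpoint:
initialize: $ ∈ FOLLOW(S)
pass 1:
  A→A A: FOLLOW(A) ⊇ FIRST(A) = {a,b,c}; new: +{a,b,c}
  A→S: FOLLOW(S) ⊇ FOLLOW(A) ⊇ {a,b,c}; new: +{a,b,c}
  S→a C: FOLLOW(C) ⊇ FOLLOW(S) ⊇ {$,a,b,c}; new: +{$,a,b,c}
  S→c A: FOLLOW(A) ⊇ FOLLOW(S) ⊇ {$,a,b,c}; new: +{$}
  S→c B: FOLLOW(B) ⊇ FOLLOW(S) ⊇ {$,a,b,c}; new: +{$,a,b,c}
  FOLLOW[S]={$,a,b,c}  FOLLOW[A]={$,a,b,c}  FOLLOW[B]={$,a,b,c}  FOLLOW[C]={$,a,b,c}
pass 2: (no change)
  FOLLOW[S]={$,a,b,c}  FOLLOW[A]={$,a,b,c}  FOLLOW[B]={$,a,b,c}  FOLLOW[C]={$,a,b,c}

FOLLOW(S) = ["$", "a", "b", "c"]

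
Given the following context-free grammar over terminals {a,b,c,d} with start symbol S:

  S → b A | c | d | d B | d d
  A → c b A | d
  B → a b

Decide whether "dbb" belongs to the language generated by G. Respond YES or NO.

Convert to CNF:
  S -> T1 A | T3 B | T3 T3 | c | d
  A -> T0 X4 | d
  B -> T2 T1
  T0 -> c
  T1 -> b
  T2 -> a
  T3 -> d
  X4 -> T1 A

CYK fill:
  T[0,0] 'd' = {A,S,T3}  orig:{A,S}
  T[1,1] 'b' = {T1}  orig:{}
  T[2,2] 'b' = {T1}  orig:{}
  T[0,1] 'db' = ∅
  T[1,2] 'bb' = ∅
  T[0,2] 'dbb' = ∅

S ∉ T[0,2] ⇒ NO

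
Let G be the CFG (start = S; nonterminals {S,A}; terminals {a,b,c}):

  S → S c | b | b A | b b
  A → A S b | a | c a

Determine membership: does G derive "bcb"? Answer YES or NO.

CNF form of G:
  S -> S T1 | T0 A | T0 T0 | b
  A -> A X3 | T1 T2 | a
  T0 -> b
  T1 -> c
  T2 -> a
  X3 -> S T0

CYK table (by increasing span):
  [0..0]={S,T0}  "b"  orig:{S}
  [1..1]={T1}  "c"  orig:{}
  [2..2]={S,T0}  "b"  orig:{S}
  [0..1]={S}  "bc"
  [1..2]=∅  "cb"
  [0..2]={X3}  "bcb"  orig:{}

S ∉ T[0,2] ⇒ NO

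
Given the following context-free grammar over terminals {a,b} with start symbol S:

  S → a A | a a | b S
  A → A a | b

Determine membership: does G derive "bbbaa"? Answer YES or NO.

Convert to CNF:
  S -> T0 A | T0 T0 | T1 S
  A -> A T0 | b
  T0 -> a
  T1 -> b

CYK fill:
  T[0,0] 'b' = {A,T1}  orig:{A}
  T[1,1] 'b' = {A,T1}  orig:{A}
  T[2,2] 'b' = {A,T1}  orig:{A}
  T[3,3] 'a' = {T0}  orig:{}
  T[4,4] 'a' = {T0}  orig:{}
  T[0,1] 'bb' = ∅
  T[1,2] 'bb' = ∅
  T[2,3] 'ba' = {A}
  T[3,4] 'aa' = {S}
  T[0,2] 'bbb' = ∅
  T[1,3] 'bba' = ∅
  T[2,4] 'baa' = {A,S}
  T[0,3] 'bbba' = ∅
  T[1,4] 'bbaa' = {S}
  T[0,4] 'bbbaa' = {S}

S ∈ T[0,4] ⇒ YES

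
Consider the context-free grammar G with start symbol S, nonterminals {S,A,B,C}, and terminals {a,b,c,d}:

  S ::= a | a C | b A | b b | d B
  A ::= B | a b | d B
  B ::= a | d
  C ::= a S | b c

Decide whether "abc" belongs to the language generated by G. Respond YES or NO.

Convert to CNF:
  S -> T0 C | T1 A | T1 T1 | T2 B | a
  A -> T0 T1 | T2 B | a | d
  B -> a | d
  C -> T0 S | T1 T3
  T0 -> a
  T1 -> b
  T2 -> d
  T3 -> c

CYK fill:
  T[0,0] 'a' = {A,B,S,T0}  orig:{A,B,S}
  T[1,1] 'b' = {T1}  orig:{}
  T[2,2] 'c' = {T3}  orig:{}
  T[0,1] 'ab' = {A}
  T[1,2] 'bc' = {C}
  T[0,2] 'abc' = {S}

S ∈ T[0,2] ⇒ YES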